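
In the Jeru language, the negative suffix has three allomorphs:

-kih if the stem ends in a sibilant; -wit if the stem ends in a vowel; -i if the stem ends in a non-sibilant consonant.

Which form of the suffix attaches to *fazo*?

*fazo* — final sound /o/ (a vowel) → -wit.

-wit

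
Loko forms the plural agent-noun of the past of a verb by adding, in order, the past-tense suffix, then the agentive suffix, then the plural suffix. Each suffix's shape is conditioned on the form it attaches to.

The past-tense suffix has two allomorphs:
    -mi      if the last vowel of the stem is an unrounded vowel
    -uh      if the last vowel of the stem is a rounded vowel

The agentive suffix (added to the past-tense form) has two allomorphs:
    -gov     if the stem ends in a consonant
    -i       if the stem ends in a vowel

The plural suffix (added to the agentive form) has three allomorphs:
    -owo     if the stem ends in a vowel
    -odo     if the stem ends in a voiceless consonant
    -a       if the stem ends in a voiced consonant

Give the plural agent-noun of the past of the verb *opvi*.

*opvi*: last vowel = /i/, an unrounded vowel → -mi → *opvimi*.
Since the final sound of the past-tense form *opvimi* is /i/ (a vowel), it takes -i, giving *opvimii*.
The agentive form *opvimii*: final sound = /i/, a vowel → -owo → *opvimiiowo*.

opvimiiowo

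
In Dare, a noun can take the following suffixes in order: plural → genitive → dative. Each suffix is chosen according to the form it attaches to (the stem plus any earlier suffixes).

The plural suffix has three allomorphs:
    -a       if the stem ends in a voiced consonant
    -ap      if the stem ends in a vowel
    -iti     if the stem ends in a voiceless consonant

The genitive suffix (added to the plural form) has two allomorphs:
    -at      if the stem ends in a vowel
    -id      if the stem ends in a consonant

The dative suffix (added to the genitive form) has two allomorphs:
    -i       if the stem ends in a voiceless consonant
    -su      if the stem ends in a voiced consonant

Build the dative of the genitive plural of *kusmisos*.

The final sound of *kusmisos* is /s/, which is a voiceless consonant, so the plural suffix is -iti, giving *kusmisositi*.
The plural form *kusmisositi* — final sound /i/ (a vowel) → -at → *kusmisositiat*.
The final consonant of the genitive form *kusmisositiat* is /t/, which is voiceless, so the dative suffix is -i, giving *kusmisositiati*.

kusmisositiati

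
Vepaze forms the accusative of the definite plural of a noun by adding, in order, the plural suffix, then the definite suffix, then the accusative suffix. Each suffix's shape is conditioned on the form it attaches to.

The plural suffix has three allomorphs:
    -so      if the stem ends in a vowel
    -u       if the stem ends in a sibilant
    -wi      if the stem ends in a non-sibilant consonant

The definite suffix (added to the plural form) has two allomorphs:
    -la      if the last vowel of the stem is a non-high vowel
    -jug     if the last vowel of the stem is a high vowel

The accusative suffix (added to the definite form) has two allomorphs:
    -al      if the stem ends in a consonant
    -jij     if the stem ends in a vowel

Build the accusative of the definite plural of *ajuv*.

Since the final sound of *ajuv* is /v/ (a non-sibilant consonant), it takes -wi, giving *ajuvwi*.
The plural form *ajuvwi* — last vowel /i/ (a high vowel) → -jug → *ajuvwijug*.
The definite form *ajuvwijug*: final sound = /g/, a consonant → -al → *ajuvwijugal*.

ajuvwijugal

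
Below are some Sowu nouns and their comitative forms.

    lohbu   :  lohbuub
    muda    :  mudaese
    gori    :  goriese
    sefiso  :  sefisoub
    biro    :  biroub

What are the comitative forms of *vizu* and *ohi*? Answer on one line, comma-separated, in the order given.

The pattern is rounding harmony: -ub when the last vowel of the stem is a rounded vowel (*lohbu*, *sefiso*, *biro*); -ese when the last vowel of the stem is an unrounded vowel (*muda*, *gori*).
The last vowel of *vizu* is /u/, which is a rounded vowel, so the suffix is -ub, giving *vizuub*.
*ohi*: last vowel = /i/, an unrounded vowel → -ese → *ohiese*.

vizuub, ohiese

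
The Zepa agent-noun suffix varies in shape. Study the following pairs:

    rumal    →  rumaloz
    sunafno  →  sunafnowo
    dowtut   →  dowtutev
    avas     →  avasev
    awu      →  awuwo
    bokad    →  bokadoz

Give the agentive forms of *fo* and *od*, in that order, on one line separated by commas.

fowo, odoz

The alternation tracks the final sound of the stem — -ev when the stem ends in a voiceless consonant (*dowtut*, *avas*); -oz when the stem ends in a voiced consonant (*rumal*, *bokad*); -wo when the stem ends in a vowel (*sunafno*, *awu*).
*fo*: final sound = /o/, a vowel → -wo → *fowo*.
*od* — final sound /d/ (a voiced consonant) → -oz → *odoz*.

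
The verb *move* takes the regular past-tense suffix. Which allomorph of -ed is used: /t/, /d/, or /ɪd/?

The stem *move* ends in a voiced sound other than /d/.
The -ed suffix is realized as /ɪd/ after /t, d/; as /t/ after other voiceless consonants; and as /d/ after other voiced sounds.
So -ed on *move* is pronounced /d/.

/d/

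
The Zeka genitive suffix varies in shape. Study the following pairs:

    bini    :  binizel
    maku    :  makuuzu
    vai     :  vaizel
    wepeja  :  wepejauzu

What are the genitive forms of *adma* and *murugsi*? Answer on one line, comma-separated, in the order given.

Looking at the last vowel of each stem: -zel when the last vowel of the stem is a front vowel (*bini*, *vai*); -uzu when the last vowel of the stem is a back vowel (*maku*, *wepeja*).
*adma* — last vowel /a/ (a back vowel) → -uzu → *admauzu*.
*murugsi* — last vowel /i/ (a front vowel) → -zel → *murugsizel*.

admauzu, murugsizel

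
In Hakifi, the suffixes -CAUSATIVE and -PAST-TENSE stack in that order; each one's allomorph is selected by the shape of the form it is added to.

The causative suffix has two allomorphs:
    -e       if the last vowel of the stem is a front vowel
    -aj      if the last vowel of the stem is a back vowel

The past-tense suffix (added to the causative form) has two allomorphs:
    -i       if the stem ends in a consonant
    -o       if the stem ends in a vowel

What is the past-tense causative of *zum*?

Since the last vowel of *zum* is /u/ (a back vowel), it takes -aj, giving *zumaj*.
The causative form *zumaj* — final sound /j/ (a consonant) → -i → *zumaji*.

zumaji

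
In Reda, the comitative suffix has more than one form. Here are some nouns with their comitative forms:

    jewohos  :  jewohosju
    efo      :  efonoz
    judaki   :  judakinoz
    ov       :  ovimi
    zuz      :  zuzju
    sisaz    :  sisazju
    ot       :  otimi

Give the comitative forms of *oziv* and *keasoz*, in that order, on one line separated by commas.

The alternation tracks the final sound of the stem — -ju when the stem ends in a sibilant (*jewohos*, *zuz*, *sisaz*); -imi when the stem ends in a non-sibilant consonant (*ov*, *ot*); -noz when the stem ends in a vowel (*efo*, *judaki*).
The final sound of *oziv* is /v/, which is a non-sibilant consonant, so the suffix is -imi, giving *ozivimi*.
Since the final sound of *keasoz* is /z/ (a sibilant), it takes -ju, giving *keasozju*.

ozivimi, keasozju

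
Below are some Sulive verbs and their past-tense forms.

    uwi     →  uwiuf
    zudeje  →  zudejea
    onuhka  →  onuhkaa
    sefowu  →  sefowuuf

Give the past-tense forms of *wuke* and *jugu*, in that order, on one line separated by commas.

wukea, juguuf

Looking at the last vowel of each stem: -uf when the last vowel of the stem is a high vowel (*uwi*, *sefowu*); -a when the last vowel of the stem is a non-high vowel (*zudeje*, *onuhka*).
*wuke* — last vowel /e/ (a non-high vowel) → -a → *wukea*.
*jugu* — last vowel /u/ (a high vowel) → -uf → *juguuf*.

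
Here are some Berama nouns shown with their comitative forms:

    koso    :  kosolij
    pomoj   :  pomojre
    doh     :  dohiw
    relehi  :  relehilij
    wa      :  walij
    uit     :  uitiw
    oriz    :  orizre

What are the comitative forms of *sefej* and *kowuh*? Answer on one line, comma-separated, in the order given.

sefejre, kowuhiw

The suffix is conditioned by the final sound: -iw when the stem ends in a voiceless consonant (*doh*, *uit*); -re when the stem ends in a voiced consonant (*pomoj*, *oriz*); -lij when the stem ends in a vowel (*koso*, *relehi*, *wa*).
Since the final sound of *sefej* is /j/ (a voiced consonant), it takes -re, giving *sefejre*.
Since the final sound of *kowuh* is /h/ (a voiceless consonant), it takes -iw, giving *kowuhiw*.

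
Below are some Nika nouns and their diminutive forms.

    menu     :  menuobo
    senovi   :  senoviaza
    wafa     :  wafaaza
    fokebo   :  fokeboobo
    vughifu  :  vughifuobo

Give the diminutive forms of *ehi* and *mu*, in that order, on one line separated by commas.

The pattern is rounding harmony: -obo when the last vowel of the stem is a rounded vowel (*menu*, *fokebo*, *vughifu*); -aza when the last vowel of the stem is an unrounded vowel (*senovi*, *wafa*).
The last vowel of *ehi* is /i/, which is an unrounded vowel, so the suffix is -aza, giving *ehiaza*.
The last vowel of *mu* is /u/, which is a rounded vowel, so the suffix is -obo, giving *muobo*.

ehiaza, muobo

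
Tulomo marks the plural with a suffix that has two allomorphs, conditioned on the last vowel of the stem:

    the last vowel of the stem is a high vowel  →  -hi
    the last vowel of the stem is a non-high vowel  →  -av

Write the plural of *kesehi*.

*kesehi* — last vowel /i/ (a high vowel) → -hi → *kesehihi*.

kesehihi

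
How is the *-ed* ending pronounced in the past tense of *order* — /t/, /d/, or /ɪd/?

The stem *order* ends in a voiced sound other than /d/.
The -ed suffix is realized as /ɪd/ after /t, d/; as /t/ after other voiceless consonants; and as /d/ after other voiced sounds.
So -ed on *order* is pronounced /d/.

/d/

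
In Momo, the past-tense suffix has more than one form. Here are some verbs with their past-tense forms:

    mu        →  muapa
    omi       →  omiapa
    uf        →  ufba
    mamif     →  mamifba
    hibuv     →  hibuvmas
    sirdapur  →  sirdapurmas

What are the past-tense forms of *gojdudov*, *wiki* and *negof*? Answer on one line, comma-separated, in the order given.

gojdudovmas, wikiapa, negofba

The pattern is voicing of the final sound: -ba when the stem ends in a voiceless consonant (*uf*, *mamif*); -mas when the stem ends in a voiced consonant (*hibuv*, *sirdapur*); -apa when the stem ends in a vowel (*mu*, *omi*).
Since the final sound of *gojdudov* is /v/ (a voiced consonant), it takes -mas, giving *gojdudovmas*.
The final sound of *wiki* is /i/, which is a vowel, so the suffix is -apa, giving *wikiapa*.
*negof* — final sound /f/ (a voiceless consonant) → -ba → *negofba*.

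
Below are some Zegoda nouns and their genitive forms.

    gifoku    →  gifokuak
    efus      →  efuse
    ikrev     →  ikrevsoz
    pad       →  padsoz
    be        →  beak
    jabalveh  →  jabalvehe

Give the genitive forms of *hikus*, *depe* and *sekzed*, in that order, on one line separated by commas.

Looking at the final sound of each stem: -e when the stem ends in a voiceless consonant (*efus*, *jabalveh*); -soz when the stem ends in a voiced consonant (*ikrev*, *pad*); -ak when the stem ends in a vowel (*gifoku*, *be*).
*hikus*: final sound = /s/, a voiceless consonant → -e → *hikuse*.
The final sound of *depe* is /e/, which is a vowel, so the suffix is -ak, giving *depeak*.
The final sound of *sekzed* is /d/, which is a voiced consonant, so the suffix is -soz, giving *sekzedsoz*.

hikuse, depeak, sekzedsoz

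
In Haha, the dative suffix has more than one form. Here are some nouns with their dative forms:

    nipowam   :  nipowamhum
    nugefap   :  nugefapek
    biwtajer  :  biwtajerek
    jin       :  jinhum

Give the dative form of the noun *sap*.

sapek

The alternation tracks the final consonant of the stem — -hum when the stem ends in a nasal (*nipowam*, *jin*); -ek when the stem ends in a non-nasal consonant (*nugefap*, *biwtajer*).
The final consonant of *sap* is /p/, which is non-nasal, so the suffix is -ek, giving *sapek*.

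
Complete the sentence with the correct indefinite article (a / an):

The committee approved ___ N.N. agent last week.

an

The indefinite article is chosen by the initial *sound* of the following word, not its spelling.
The initialism *N.N.* is read letter by letter; the first letter, N, is pronounced /ɛn/, which begins with a vowel sound.
So the article is *an*: The committee approved an N.N. agent last week.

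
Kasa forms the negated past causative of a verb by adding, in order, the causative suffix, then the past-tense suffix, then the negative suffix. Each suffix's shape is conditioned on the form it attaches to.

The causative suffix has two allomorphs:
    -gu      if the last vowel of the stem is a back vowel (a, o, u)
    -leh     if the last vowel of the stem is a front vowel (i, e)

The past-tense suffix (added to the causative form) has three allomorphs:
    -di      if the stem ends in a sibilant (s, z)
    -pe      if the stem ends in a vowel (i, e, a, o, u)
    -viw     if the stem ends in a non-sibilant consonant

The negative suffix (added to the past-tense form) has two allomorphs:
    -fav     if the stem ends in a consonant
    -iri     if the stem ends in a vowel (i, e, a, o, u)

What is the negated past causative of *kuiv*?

*kuiv*: last vowel = /i/, a front vowel → -leh → *kuivleh*.
The causative form *kuivleh*: final sound = /h/, a non-sibilant consonant → -viw → *kuivlehviw*.
The past-tense form *kuivlehviw*: final sound = /w/, a consonant → -fav → *kuivlehviwfav*.

kuivlehviwfav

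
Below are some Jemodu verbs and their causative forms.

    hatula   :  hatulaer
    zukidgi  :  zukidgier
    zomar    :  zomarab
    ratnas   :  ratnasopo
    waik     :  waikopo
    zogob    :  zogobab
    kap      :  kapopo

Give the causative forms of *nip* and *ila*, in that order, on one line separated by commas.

The alternation tracks the final sound of the stem — -opo when the stem ends in a voiceless consonant (*ratnas*, *waik*, *kap*); -ab when the stem ends in a voiced consonant (*zomar*, *zogob*); -er when the stem ends in a vowel (*hatula*, *zukidgi*).
*nip*: final sound = /p/, a voiceless consonant → -opo → *nipopo*.
*ila*: final sound = /a/, a vowel → -er → *ilaer*.

nipopo, ilaer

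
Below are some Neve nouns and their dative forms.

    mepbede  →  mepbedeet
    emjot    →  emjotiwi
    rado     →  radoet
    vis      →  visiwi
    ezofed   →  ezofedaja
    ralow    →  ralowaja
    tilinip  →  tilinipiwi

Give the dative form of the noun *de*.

deet

The pattern is voicing of the final sound: -iwi when the stem ends in a voiceless consonant (*emjot*, *vis*, *tilinip*); -aja when the stem ends in a voiced consonant (*ezofed*, *ralow*); -et when the stem ends in a vowel (*mepbede*, *rado*).
*de* — final sound /e/ (a vowel) → -et → *deet*.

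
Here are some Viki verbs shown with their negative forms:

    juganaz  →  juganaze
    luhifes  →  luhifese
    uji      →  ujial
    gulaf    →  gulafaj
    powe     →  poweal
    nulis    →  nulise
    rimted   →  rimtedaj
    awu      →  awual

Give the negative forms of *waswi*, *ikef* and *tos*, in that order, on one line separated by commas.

waswial, ikefaj, tose

The alternation tracks the final sound of the stem — -e when the stem ends in a sibilant (*juganaz*, *luhifes*, *nulis*); -aj when the stem ends in a non-sibilant consonant (*gulaf*, *rimted*); -al when the stem ends in a vowel (*uji*, *powe*, *awu*).
*waswi*: final sound = /i/, a vowel → -al → *waswial*.
*ikef*: final sound = /f/, a non-sibilant consonant → -aj → *ikefaj*.
The final sound of *tos* is /s/, which is a sibilant, so the suffix is -e, giving *tose*.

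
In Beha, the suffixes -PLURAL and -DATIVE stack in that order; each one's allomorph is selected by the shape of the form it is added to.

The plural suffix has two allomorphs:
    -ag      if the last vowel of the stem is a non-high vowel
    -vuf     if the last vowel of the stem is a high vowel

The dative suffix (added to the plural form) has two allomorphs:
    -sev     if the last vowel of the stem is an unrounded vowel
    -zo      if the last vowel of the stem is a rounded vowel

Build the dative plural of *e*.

The last vowel of *e* is /e/, which is a non-high vowel, so the plural suffix is -ag, giving *eag*.
The plural form *eag*: last vowel = /a/, an unrounded vowel → -sev → *eagsev*.

eagsev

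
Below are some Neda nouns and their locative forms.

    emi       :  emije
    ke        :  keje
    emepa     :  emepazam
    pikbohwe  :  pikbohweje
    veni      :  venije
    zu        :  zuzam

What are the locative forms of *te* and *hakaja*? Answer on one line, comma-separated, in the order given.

Looking at the last vowel of each stem: -je when the last vowel of the stem is a front vowel (*emi*, *ke*, *pikbohwe*, *veni*); -zam when the last vowel of the stem is a back vowel (*emepa*, *zu*).
*te* — last vowel /e/ (a front vowel) → -je → *teje*.
The last vowel of *hakaja* is /a/, which is a back vowel, so the suffix is -zam, giving *hakajazam*.

teje, hakajazam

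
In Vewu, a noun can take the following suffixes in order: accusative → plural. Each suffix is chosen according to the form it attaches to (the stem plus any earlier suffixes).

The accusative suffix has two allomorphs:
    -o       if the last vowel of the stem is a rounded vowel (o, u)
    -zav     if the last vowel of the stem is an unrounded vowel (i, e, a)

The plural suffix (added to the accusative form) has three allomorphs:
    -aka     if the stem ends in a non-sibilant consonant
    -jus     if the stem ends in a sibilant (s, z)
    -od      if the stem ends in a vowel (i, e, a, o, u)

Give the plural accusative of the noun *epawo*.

epawoood

The last vowel of *epawo* is /o/, which is a rounded vowel, so the accusative suffix is -o, giving *epawoo*.
The final sound of the accusative form *epawoo* is /o/, which is a vowel, so the plural suffix is -od, giving *epawoood*.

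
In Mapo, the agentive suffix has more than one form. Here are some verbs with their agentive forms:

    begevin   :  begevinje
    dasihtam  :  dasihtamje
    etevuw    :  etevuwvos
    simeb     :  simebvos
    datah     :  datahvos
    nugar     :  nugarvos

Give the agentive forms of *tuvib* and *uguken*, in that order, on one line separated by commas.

tuvibvos, ugukenje

Looking at the final consonant of each stem: -je when the stem ends in a nasal (*begevin*, *dasihtam*); -vos when the stem ends in a non-nasal consonant (*etevuw*, *simeb*, *datah*, *nugar*).
*tuvib*: final consonant = /b/, non-nasal → -vos → *tuvibvos*.
*uguken*: final consonant = /n/, a nasal → -je → *ugukenje*.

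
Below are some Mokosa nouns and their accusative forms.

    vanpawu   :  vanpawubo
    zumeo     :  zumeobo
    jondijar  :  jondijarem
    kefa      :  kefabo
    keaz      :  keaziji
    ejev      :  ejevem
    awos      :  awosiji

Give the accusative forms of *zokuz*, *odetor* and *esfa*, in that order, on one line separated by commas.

The suffix is conditioned by the final sound: -iji when the stem ends in a sibilant (*keaz*, *awos*); -em when the stem ends in a non-sibilant consonant (*jondijar*, *ejev*); -bo when the stem ends in a vowel (*vanpawu*, *zumeo*, *kefa*).
*zokuz* — final sound /z/ (a sibilant) → -iji → *zokuziji*.
Since the final sound of *odetor* is /r/ (a non-sibilant consonant), it takes -em, giving *odetorem*.
*esfa* — final sound /a/ (a vowel) → -bo → *esfabo*.

zokuziji, odetorem, esfabo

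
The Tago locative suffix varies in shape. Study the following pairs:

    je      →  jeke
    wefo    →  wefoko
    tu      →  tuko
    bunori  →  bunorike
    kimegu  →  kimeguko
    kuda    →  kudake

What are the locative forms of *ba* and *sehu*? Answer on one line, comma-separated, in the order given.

bake, sehuko

The suffix is conditioned by the last vowel: -ko when the last vowel of the stem is a rounded vowel (*wefo*, *tu*, *kimegu*); -ke when the last vowel of the stem is an unrounded vowel (*je*, *bunori*, *kuda*).
Since the last vowel of *ba* is /a/ (an unrounded vowel), it takes -ke, giving *bake*.
Since the last vowel of *sehu* is /u/ (a rounded vowel), it takes -ko, giving *sehuko*.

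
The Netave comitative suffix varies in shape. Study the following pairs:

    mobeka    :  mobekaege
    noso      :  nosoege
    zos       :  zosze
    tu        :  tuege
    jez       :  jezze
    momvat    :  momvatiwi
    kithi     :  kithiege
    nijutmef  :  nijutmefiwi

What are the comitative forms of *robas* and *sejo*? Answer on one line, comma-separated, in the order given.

robasze, sejoege

The suffix is conditioned by the final sound: -ze when the stem ends in a sibilant (*zos*, *jez*); -iwi when the stem ends in a non-sibilant consonant (*momvat*, *nijutmef*); -ege when the stem ends in a vowel (*mobeka*, *noso*, *tu*, *kithi*).
Since the final sound of *robas* is /s/ (a sibilant), it takes -ze, giving *robasze*.
*sejo* — final sound /o/ (a vowel) → -ege → *sejoege*.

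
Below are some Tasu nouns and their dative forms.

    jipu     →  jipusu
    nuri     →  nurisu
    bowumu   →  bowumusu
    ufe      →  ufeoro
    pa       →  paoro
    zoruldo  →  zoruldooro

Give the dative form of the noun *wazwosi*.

The alternation tracks the last vowel of the stem — -su when the last vowel of the stem is a high vowel (*jipu*, *nuri*, *bowumu*); -oro when the last vowel of the stem is a non-high vowel (*ufe*, *pa*, *zoruldo*).
Since the last vowel of *wazwosi* is /i/ (a high vowel), it takes -su, giving *wazwosisu*.

wazwosisu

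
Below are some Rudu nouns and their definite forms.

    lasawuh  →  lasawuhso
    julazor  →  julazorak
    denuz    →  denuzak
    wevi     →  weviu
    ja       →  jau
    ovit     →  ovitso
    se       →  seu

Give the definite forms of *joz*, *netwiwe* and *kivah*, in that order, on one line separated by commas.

jozak, netwiweu, kivahso

The suffix is conditioned by the final sound: -so when the stem ends in a voiceless consonant (*lasawuh*, *ovit*); -ak when the stem ends in a voiced consonant (*julazor*, *denuz*); -u when the stem ends in a vowel (*wevi*, *ja*, *se*).
The final sound of *joz* is /z/, which is a voiced consonant, so the suffix is -ak, giving *jozak*.
*netwiwe* — final sound /e/ (a vowel) → -u → *netwiweu*.
*kivah* — final sound /h/ (a voiceless consonant) → -so → *kivahso*.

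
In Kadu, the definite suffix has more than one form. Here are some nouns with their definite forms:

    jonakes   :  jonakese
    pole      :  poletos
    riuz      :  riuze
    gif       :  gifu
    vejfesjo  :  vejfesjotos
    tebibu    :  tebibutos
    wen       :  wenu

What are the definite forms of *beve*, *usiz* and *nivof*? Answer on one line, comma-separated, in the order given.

bevetos, usize, nivofu

The alternation tracks the final sound of the stem — -e when the stem ends in a sibilant (*jonakes*, *riuz*); -u when the stem ends in a non-sibilant consonant (*gif*, *wen*); -tos when the stem ends in a vowel (*pole*, *vejfesjo*, *tebibu*).
*beve* — final sound /e/ (a vowel) → -tos → *bevetos*.
The final sound of *usiz* is /z/, which is a sibilant, so the suffix is -e, giving *usize*.
*nivof* — final sound /f/ (a non-sibilant consonant) → -u → *nivofu*.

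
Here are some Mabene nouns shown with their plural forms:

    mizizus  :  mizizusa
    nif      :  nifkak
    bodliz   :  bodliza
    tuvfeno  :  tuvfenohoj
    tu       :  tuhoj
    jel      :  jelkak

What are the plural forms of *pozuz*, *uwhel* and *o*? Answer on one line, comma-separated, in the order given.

The alternation tracks the final sound of the stem — -a when the stem ends in a sibilant (*mizizus*, *bodliz*); -kak when the stem ends in a non-sibilant consonant (*nif*, *jel*); -hoj when the stem ends in a vowel (*tuvfeno*, *tu*).
*pozuz*: final sound = /z/, a sibilant → -a → *pozuza*.
*uwhel* — final sound /l/ (a non-sibilant consonant) → -kak → *uwhelkak*.
Since the final sound of *o* is /o/ (a vowel), it takes -hoj, giving *ohoj*.

pozuza, uwhelkak, ohoj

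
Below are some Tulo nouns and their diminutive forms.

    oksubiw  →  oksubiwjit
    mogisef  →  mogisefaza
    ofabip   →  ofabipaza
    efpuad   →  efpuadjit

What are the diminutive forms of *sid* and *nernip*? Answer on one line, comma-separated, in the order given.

sidjit, nernipaza

The suffix is conditioned by the final consonant: -aza when the stem ends in a voiceless consonant (*mogisef*, *ofabip*); -jit when the stem ends in a voiced consonant (*oksubiw*, *efpuad*).
Since the final consonant of *sid* is /d/ (voiced), it takes -jit, giving *sidjit*.
*nernip*: final consonant = /p/, voiceless → -aza → *nernipaza*.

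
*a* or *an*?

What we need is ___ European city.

a

The indefinite article is chosen by the initial *sound* of the following word, not its spelling.
*European* begins with the sound /jʊ/ (eu pronounced /jʊ/) — a consonant sound.
So the article is *a*: What we need is a European city.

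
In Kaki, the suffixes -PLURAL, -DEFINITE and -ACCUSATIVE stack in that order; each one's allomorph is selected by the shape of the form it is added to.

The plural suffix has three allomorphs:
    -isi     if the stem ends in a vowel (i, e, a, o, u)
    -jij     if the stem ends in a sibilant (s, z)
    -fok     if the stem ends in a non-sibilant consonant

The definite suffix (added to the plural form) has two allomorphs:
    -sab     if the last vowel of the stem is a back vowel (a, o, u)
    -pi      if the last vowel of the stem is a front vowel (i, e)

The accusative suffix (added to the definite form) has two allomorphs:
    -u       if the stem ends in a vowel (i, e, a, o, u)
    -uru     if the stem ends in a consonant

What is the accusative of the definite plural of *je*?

*je* — final sound /e/ (a vowel) → -isi → *jeisi*.
The last vowel of the plural form *jeisi* is /i/, which is a front vowel, so the definite suffix is -pi, giving *jeisipi*.
Since the final sound of the definite form *jeisipi* is /i/ (a vowel), it takes -u, giving *jeisipiu*.

jeisipiu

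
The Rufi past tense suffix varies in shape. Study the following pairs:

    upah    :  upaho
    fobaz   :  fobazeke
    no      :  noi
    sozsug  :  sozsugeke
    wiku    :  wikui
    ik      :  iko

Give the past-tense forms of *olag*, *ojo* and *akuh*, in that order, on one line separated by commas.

The pattern is voicing of the final sound: -o when the stem ends in a voiceless consonant (*upah*, *ik*); -eke when the stem ends in a voiced consonant (*fobaz*, *sozsug*); -i when the stem ends in a vowel (*no*, *wiku*).
Since the final sound of *olag* is /g/ (a voiced consonant), it takes -eke, giving *olageke*.
*ojo* — final sound /o/ (a vowel) → -i → *ojoi*.
*akuh* — final sound /h/ (a voiceless consonant) → -o → *akuho*.

olageke, ojoi, akuho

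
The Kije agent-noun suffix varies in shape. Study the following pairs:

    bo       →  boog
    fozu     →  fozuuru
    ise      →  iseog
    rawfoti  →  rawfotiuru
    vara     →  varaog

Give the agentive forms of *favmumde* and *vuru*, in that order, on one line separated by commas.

The suffix is conditioned by the last vowel: -uru when the last vowel of the stem is a high vowel (*fozu*, *rawfoti*); -og when the last vowel of the stem is a non-high vowel (*bo*, *ise*, *vara*).
*favmumde*: last vowel = /e/, a non-high vowel → -og → *favmumdeog*.
*vuru*: last vowel = /u/, a high vowel → -uru → *vuruuru*.

favmumdeog, vuruuru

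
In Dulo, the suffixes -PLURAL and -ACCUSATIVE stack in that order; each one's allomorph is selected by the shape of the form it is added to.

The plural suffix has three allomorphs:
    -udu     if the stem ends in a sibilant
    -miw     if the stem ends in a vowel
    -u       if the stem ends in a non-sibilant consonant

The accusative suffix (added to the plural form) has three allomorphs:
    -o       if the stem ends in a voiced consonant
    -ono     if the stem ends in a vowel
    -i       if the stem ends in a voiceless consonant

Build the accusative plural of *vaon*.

Since the final sound of *vaon* is /n/ (a non-sibilant consonant), it takes -u, giving *vaonu*.
Since the final sound of the plural form *vaonu* is /u/ (a vowel), it takes -ono, giving *vaonuono*.

vaonuono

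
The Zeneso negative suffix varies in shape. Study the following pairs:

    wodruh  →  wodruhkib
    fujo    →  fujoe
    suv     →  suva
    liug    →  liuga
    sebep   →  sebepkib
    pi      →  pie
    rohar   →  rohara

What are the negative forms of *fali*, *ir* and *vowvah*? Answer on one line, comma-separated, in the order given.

falie, ira, vowvahkib

The pattern is voicing of the final sound: -kib when the stem ends in a voiceless consonant (*wodruh*, *sebep*); -a when the stem ends in a voiced consonant (*suv*, *liug*, *rohar*); -e when the stem ends in a vowel (*fujo*, *pi*).
Since the final sound of *fali* is /i/ (a vowel), it takes -e, giving *falie*.
The final sound of *ir* is /r/, which is a voiced consonant, so the suffix is -a, giving *ira*.
The final sound of *vowvah* is /h/, which is a voiceless consonant, so the suffix is -kib, giving *vowvahkib*.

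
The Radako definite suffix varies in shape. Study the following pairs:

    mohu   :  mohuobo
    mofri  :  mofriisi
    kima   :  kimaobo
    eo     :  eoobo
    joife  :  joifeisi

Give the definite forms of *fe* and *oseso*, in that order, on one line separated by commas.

The suffix is conditioned by the last vowel: -isi when the last vowel of the stem is a front vowel (*mofri*, *joife*); -obo when the last vowel of the stem is a back vowel (*mohu*, *kima*, *eo*).
*fe* — last vowel /e/ (a front vowel) → -isi → *feisi*.
*oseso* — last vowel /o/ (a back vowel) → -obo → *osesoobo*.

feisi, osesoobo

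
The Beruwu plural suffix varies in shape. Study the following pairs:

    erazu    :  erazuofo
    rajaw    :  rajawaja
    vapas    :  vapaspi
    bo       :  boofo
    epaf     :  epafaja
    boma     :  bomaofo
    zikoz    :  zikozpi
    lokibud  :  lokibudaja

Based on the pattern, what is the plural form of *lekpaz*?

lekpazpi

Looking at the final sound of each stem: -pi when the stem ends in a sibilant (*vapas*, *zikoz*); -aja when the stem ends in a non-sibilant consonant (*rajaw*, *epaf*, *lokibud*); -ofo when the stem ends in a vowel (*erazu*, *bo*, *boma*).
*lekpaz*: final sound = /z/, a sibilant → -pi → *lekpazpi*.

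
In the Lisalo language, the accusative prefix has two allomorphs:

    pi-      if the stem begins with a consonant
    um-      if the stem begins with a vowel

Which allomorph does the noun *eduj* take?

Since the first sound of *eduj* is /e/ (a vowel), it takes um-.

um-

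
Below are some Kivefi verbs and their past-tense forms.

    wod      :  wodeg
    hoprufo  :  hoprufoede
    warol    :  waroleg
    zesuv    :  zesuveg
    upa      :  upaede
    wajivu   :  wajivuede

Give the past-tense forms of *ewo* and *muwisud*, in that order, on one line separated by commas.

The alternation tracks the final sound of the stem — -eg when the stem ends in a consonant (*wod*, *warol*, *zesuv*); -ede when the stem ends in a vowel (*hoprufo*, *upa*, *wajivu*).
The final sound of *ewo* is /o/, which is a vowel, so the suffix is -ede, giving *ewoede*.
*muwisud*: final sound = /d/, a consonant → -eg → *muwisudeg*.

ewoede, muwisudeg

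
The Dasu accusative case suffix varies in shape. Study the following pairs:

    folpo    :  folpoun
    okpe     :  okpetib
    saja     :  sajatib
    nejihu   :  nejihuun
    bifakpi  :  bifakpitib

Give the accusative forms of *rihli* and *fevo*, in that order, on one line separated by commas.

Looking at the last vowel of each stem: -un when the last vowel of the stem is a rounded vowel (*folpo*, *nejihu*); -tib when the last vowel of the stem is an unrounded vowel (*okpe*, *saja*, *bifakpi*).
*rihli* — last vowel /i/ (an unrounded vowel) → -tib → *rihlitib*.
Since the last vowel of *fevo* is /o/ (a rounded vowel), it takes -un, giving *fevoun*.

rihlitib, fevoun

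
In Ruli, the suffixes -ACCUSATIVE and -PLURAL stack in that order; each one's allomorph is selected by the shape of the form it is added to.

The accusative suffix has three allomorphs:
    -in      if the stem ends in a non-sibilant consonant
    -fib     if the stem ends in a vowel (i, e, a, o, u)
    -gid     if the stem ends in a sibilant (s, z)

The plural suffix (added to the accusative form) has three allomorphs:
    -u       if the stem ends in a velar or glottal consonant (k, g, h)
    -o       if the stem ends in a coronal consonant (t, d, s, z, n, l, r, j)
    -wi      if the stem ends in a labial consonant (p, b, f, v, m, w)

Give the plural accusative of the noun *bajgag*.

Since the final sound of *bajgag* is /g/ (a non-sibilant consonant), it takes -in, giving *bajgagin*.
The accusative form *bajgagin* — final consonant /n/ (coronal) → -o → *bajgagino*.

bajgagino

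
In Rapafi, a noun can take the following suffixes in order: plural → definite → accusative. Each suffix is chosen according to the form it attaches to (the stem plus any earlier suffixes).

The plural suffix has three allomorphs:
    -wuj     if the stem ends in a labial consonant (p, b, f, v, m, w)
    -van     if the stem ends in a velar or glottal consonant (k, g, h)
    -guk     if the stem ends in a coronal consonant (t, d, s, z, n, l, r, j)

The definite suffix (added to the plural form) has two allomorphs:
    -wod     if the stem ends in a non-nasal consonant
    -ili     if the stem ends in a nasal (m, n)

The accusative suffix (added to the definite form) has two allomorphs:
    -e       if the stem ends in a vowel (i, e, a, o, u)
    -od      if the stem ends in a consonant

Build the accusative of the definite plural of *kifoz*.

The final consonant of *kifoz* is /z/, which is coronal, so the plural suffix is -guk, giving *kifozguk*.
The plural form *kifozguk* — final consonant /k/ (non-nasal) → -wod → *kifozgukwod*.
The final sound of the definite form *kifozgukwod* is /d/, which is a consonant, so the accusative suffix is -od, giving *kifozgukwodod*.

kifozgukwodod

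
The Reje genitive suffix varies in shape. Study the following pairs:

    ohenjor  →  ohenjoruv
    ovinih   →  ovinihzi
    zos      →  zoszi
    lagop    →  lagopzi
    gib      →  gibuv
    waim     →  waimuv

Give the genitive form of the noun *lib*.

libuv

The pattern is voicing of the final consonant: -zi when the stem ends in a voiceless consonant (*ovinih*, *zos*, *lagop*); -uv when the stem ends in a voiced consonant (*ohenjor*, *gib*, *waim*).
The final consonant of *lib* is /b/, which is voiced, so the suffix is -uv, giving *libuv*.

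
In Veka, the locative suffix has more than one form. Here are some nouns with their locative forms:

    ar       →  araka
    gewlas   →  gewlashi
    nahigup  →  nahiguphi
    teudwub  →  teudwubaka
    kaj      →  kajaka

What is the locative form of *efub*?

efubaka

The suffix is conditioned by the final consonant: -hi when the stem ends in a voiceless consonant (*gewlas*, *nahigup*); -aka when the stem ends in a voiced consonant (*ar*, *teudwub*, *kaj*).
Since the final consonant of *efub* is /b/ (voiced), it takes -aka, giving *efubaka*.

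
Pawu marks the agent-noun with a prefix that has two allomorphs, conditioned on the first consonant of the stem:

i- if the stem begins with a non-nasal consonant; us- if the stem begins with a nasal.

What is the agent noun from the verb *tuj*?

The first consonant of *tuj* is /t/, which is non-nasal, so the prefix is i-, giving *ituj*.

ituj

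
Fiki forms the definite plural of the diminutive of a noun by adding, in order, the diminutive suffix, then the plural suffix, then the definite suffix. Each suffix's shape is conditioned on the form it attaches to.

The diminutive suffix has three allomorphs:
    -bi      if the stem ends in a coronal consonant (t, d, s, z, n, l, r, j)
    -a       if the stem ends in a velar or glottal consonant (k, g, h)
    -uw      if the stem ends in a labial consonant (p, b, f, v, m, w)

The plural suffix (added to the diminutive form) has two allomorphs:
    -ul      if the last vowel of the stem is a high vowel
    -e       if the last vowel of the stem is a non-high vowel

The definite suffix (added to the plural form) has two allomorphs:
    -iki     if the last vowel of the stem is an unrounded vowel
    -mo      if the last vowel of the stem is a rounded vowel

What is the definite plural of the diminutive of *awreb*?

awrebuwulmo

*awreb*: final consonant = /b/, labial → -uw → *awrebuw*.
The diminutive form *awrebuw* — last vowel /u/ (a high vowel) → -ul → *awrebuwul*.
The plural form *awrebuwul*: last vowel = /u/, a rounded vowel → -mo → *awrebuwulmo*.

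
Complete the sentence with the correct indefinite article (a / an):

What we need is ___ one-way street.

a

The indefinite article is chosen by the initial *sound* of the following word, not its spelling.
*one-way* begins with the sound /wʌ/ (*one* pronounced /wʌn/) — a consonant sound.
So the article is *a*: What we need is a one-way street.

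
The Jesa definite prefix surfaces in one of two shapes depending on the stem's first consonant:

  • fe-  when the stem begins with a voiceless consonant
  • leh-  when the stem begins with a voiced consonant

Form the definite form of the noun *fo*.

fefo

The first consonant of *fo* is /f/, which is voiceless, so the prefix is fe-, giving *fefo*.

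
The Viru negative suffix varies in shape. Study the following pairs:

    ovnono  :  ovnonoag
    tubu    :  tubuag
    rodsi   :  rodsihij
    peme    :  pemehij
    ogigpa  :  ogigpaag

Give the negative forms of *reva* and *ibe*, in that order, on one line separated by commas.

revaag, ibehij

The suffix is conditioned by the last vowel: -hij when the last vowel of the stem is a front vowel (*rodsi*, *peme*); -ag when the last vowel of the stem is a back vowel (*ovnono*, *tubu*, *ogigpa*).
Since the last vowel of *reva* is /a/ (a back vowel), it takes -ag, giving *revaag*.
*ibe* — last vowel /e/ (a front vowel) → -hij → *ibehij*.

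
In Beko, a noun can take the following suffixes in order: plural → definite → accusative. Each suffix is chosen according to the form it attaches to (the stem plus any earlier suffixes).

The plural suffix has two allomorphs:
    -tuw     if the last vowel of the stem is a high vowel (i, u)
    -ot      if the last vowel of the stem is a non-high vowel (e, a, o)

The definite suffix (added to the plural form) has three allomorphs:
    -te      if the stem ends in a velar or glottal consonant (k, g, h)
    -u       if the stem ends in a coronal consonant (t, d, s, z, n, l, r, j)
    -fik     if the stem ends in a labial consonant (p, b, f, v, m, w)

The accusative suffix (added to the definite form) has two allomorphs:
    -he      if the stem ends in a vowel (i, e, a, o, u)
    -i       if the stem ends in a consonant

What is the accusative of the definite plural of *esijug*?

esijugtuwfiki

*esijug*: last vowel = /u/, a high vowel → -tuw → *esijugtuw*.
The final consonant of the plural form *esijugtuw* is /w/, which is labial, so the definite suffix is -fik, giving *esijugtuwfik*.
The definite form *esijugtuwfik*: final sound = /k/, a consonant → -i → *esijugtuwfiki*.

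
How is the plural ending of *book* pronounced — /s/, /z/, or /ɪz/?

/s/

The stem *book* ends in a voiceless non-sibilant consonant.
The plural suffix surfaces as /ɪz/ after sibilants, /s/ after other voiceless consonants, and /z/ after other voiced sounds.
So the plural -s on *book* is pronounced /s/.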